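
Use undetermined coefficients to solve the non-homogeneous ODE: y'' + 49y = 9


Homogeneous part: r² + 49 = 0 ⇒ r = ±7i, so y_h = C₁cos(7x) + C₂sin(7x).
Try constant y_p = A; plug in: 49A = 9 ⇒ A = 9/49.
General solution: y = C₁cos(7x) + C₂sin(7x) + 9/49.


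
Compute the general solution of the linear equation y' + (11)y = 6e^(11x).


P(x) = 11 ⇒ μ = e^(11x).
(μ y)' = 6e^(22x) ⇒ μ y = (6/22)e^(22x) + C.
Divide by μ: y = (3/11)e^(11x) + Ce^(-11x).


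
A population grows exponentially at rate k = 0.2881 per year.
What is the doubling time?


Exponential growth: P(t) = P₀ e^(0.2881t). Set P(t)/P₀ = 2: e^(0.2881t) = 2.
Solve: t = ln(2)/0.2881 ≈ 2.41 years.


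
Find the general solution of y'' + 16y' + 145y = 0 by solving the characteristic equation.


Characteristic equation: r² + 16r + 145 = 0.
Discriminant is negative; roots r = -8 ± 9i (complex conjugate pair).
General solution uses e^(α x)(C₁ cos(β x) + C₂ sin(β x)): y = e^(-8x)(C₁cos(9x) + C₂sin(9x)).


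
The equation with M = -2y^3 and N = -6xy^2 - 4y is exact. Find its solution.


Check exactness: ∂M/∂y = -6y^2 and ∂N/∂x = -6y^2; equal, so the equation is exact.
Integrate M with respect to x (treating y as constant): ∫M dx = -2xy^3 + h(y).
Differentiate w.r.t. y and set equal to N: the x-dependent terms already match, leaving h'(y) = -4y. Integrate: h(y) = -2y^2.
So F(x,y) = -2xy^3 - 2y^2.
General solution: -2xy^3 - 2y^2 = C.


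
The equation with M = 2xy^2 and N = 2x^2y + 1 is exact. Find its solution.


Check exactness: ∂M/∂y = 4xy and ∂N/∂x = 4xy; equal, so the equation is exact.
Integrate M with respect to x (treating y as constant): ∫M dx = x^2y^2 + h(y).
Differentiate w.r.t. y and set equal to N: the x-dependent terms already match, leaving h'(y) = 1. Integrate: h(y) = y.
So F(x,y) = x^2y^2 + y.
General solution: x^2y^2 + y = C.


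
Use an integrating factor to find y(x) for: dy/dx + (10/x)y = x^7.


P(x) = 10/x ⇒ μ = x^10.
(x^10 y)' = x^10·x^7 = x^17.
Integrate: x^10 y = x^18/(18) + C.
Solve for y: y = (1/18)x^8 + C/x^10.


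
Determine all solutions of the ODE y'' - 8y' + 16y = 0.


Characteristic equation: r² - 8r + 16 = 0, i.e. (r - 4)² = 0.
Repeated root r = 4; include an x factor for the second linearly independent solution.
General solution: y = (C₁ + C₂x)e^(4x).


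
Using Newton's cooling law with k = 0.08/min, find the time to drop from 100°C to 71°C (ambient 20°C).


From T(t) = T_a + (T₀ - T_a)e^(-kt), set T(t) = 71:
(71 - 20) / (100 - 20) = e^(-0.08t), so t = -ln(0.637)/0.08 ≈ 5.6 minutes.


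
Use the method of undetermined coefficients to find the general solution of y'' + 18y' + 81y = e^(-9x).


Characteristic polynomial (r + 9)² = 0; repeated root r = -9.
y_h = (C₁ + C₂x)e^(-9x). Forcing matches the repeated root (resonance), so try y_p = Ax² e^(-9x).
Substitute and solve for A: 2A = 1, so A = 1/2.
General solution: y = (C₁ + C₂x + (1/2)x²)e^(-9x).


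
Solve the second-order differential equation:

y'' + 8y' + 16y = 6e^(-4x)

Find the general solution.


Characteristic polynomial (r + 4)² = 0; repeated root r = -4.
y_h = (C₁ + C₂x)e^(-4x). Forcing matches the repeated root (resonance), so try y_p = Ax² e^(-4x).
Substitute and solve for A: 2A = 6, so A = 3.
General solution: y = (C₁ + C₂x + 3x²)e^(-4x).


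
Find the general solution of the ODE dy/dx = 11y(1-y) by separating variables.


Separate: dy/[y(1-y)] = 11 dx.
Partial fractions: 1/[y(1-y)] = 1/y + 1/(1-y).
Integrate: ln|y/(1-y)| = 11x + C₀.
Solve for y: y = 1/(1 + Ce^(-11x)).


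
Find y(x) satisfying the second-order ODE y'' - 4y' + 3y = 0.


Characteristic equation: r² - 4r + 3 = 0.
Factor: (r - 1)(r - 3) = 0 ⇒ r = 1, 3 (distinct real).
General solution: y = C₁e^(x) + C₂e^(3x).


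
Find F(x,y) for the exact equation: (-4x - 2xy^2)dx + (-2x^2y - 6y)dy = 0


Check exactness: ∂M/∂y = -4xy and ∂N/∂x = -4xy; equal, so the equation is exact.
Integrate M with respect to x (treating y as constant): ∫M dx = -2x^2 - x^2y^2 + h(y).
Differentiate w.r.t. y and set equal to N: the x-dependent terms already match, leaving h'(y) = -6y. Integrate: h(y) = -3y^2.
So F(x,y) = -2x^2 - x^2y^2 - 3y^2.
General solution: -2x^2 - x^2y^2 - 3y^2 = C.


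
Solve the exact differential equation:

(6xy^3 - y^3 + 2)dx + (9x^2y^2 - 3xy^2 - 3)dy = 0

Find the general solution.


Check exactness: ∂M/∂y = 18xy^2 - 3y^2 and ∂N/∂x = 18xy^2 - 3y^2; equal, so the equation is exact.
Integrate M with respect to x (treating y as constant): ∫M dx = 3x^2y^3 - xy^3 + 2x + h(y).
Differentiate w.r.t. y and set equal to N: the x-dependent terms already match, leaving h'(y) = -3. Integrate: h(y) = -3y.
So F(x,y) = 3x^2y^3 - xy^3 + 2x - 3y.
General solution: 3x^2y^3 - xy^3 + 2x - 3y = C.


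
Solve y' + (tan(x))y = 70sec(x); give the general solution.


P(x) = tan(x) ⇒ μ = e^(∫tan(x)dx) = sec(x).
(sec(x) y)' = 70sec²(x) ⇒ sec(x) y = 70tan(x) + C.
Multiply by cos(x): y = 70sin(x) + C·cos(x).


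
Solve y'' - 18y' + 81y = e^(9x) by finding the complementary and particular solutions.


Characteristic polynomial (r - 9)² = 0; repeated root r = 9.
y_h = (C₁ + C₂x)e^(9x). Forcing matches the repeated root (resonance), so try y_p = Ax² e^(9x).
Substitute and solve for A: 2A = 1, so A = 1/2.
General solution: y = (C₁ + C₂x + (1/2)x²)e^(9x).


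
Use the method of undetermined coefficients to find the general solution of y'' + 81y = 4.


Homogeneous part: r² + 81 = 0 ⇒ r = ±9i, so y_h = C₁cos(9x) + C₂sin(9x).
Try constant y_p = A; plug in: 81A = 4 ⇒ A = 4/81.
General solution: y = C₁cos(9x) + C₂sin(9x) + 4/81.


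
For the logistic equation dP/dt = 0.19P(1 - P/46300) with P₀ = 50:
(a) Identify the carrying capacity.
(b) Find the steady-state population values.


Logistic ODE dP/dt = 0.19P(1 - P/46300) has equilibria where dP/dt = 0, i.e. P = 0 or P = 46300.
The coefficient (1 - P/K) = 0 when P = K, identifying K = 46300 as the carrying capacity.
(a) K = 46300; (b) equilibria P = 0 and P = 46300.


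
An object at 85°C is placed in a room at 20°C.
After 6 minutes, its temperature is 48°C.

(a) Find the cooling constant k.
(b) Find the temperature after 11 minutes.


Newton's law: T(t) = T_a + (T₀ - T_a)e^(-kt).
(a) Use T(6) = 48: (48 - 20)/(85 - 20) = e^(-k·6), so k = -ln(0.431)/6 ≈ 0.1404.
(b) Apply k to t = 11: T(11) = 20 + (65)e^(-1.544) ≈ 33.9°C.


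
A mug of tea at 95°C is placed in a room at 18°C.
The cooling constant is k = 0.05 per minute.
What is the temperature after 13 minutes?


Newton's law: dT/dt = -k(T - T_a) has solution T(t) = T_a + (T₀ - T_a)e^(-kt).
Plug in T_a = 18, T₀ = 95, k = 0.05, t = 13: T(13) = 18 + (77)e^(-0.65) ≈ 58.2°C.


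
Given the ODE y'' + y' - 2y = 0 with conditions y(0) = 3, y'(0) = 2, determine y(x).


Characteristic roots of r² + r - 2 = 0 are -2, 1.
General solution y = c₁ e^(-2x) + c₂ e^(x).
Apply y(0) = 3: c₁ + c₂ = 3. Apply y'(0) = 2: -2 c₁ + 1 c₂ = 2.
Solve: c₁ = 1/3, c₂ = 8/3.
Particular solution: y = (1/3)e^(-2x) + (8/3)e^(x).


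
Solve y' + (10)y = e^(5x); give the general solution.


P(x) = 10 ⇒ μ = e^(10x).
(μ y)' = e^(15x) ⇒ μ y = e^(15x)/15 + C.
Divide by μ: y = (1/15)e^(5x) + Ce^(-10x).


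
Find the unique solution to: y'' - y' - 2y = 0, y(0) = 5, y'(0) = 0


Characteristic roots of r² - r - 2 = 0 are -1, 2.
General solution y = c₁ e^(-x) + c₂ e^(2x).
Apply y(0) = 5: c₁ + c₂ = 5. Apply y'(0) = 0: -1 c₁ + 2 c₂ = 0.
Solve: c₁ = 10/3, c₂ = 5/3.
Particular solution: y = (10/3)e^(-x) + (5/3)e^(2x).


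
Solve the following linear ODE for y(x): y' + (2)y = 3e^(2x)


P(x) = 2 ⇒ μ = e^(2x).
(μ y)' = 3e^(4x) ⇒ μ y = (3/4)e^(4x) + C.
Divide by μ: y = (3/4)e^(2x) + Ce^(-2x).


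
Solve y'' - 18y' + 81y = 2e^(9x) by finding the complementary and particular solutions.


Characteristic polynomial (r - 9)² = 0; repeated root r = 9.
y_h = (C₁ + C₂x)e^(9x). Forcing matches the repeated root (resonance), so try y_p = Ax² e^(9x).
Substitute and solve for A: 2A = 2, so A = 1.
General solution: y = (C₁ + C₂x + x²)e^(9x).


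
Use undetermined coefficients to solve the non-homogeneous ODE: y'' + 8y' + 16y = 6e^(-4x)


Characteristic polynomial (r + 4)² = 0; repeated root r = -4.
y_h = (C₁ + C₂x)e^(-4x). Forcing matches the repeated root (resonance), so try y_p = Ax² e^(-4x).
Substitute and solve for A: 2A = 6, so A = 3.
General solution: y = (C₁ + C₂x + 3x²)e^(-4x).


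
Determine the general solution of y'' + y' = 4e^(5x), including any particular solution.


Characteristic roots of r² + r = 0 are 0, -1.
y_h = C₁ + C₂e^(-x).
Forcing exponent 5 is not a characteristic root; try y_p = Ae^(5x).
Substitute: A·(25 + (1)·5 + (0)) = A·30 = 4, so A = 2/15.
General solution: y = C₁ + C₂e^(-x) + (2/15)e^(5x).


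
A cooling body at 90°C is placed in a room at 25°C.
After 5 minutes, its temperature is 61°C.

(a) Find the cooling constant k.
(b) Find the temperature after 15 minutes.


Newton's law: T(t) = T_a + (T₀ - T_a)e^(-kt).
(a) Use T(5) = 61: (61 - 25)/(90 - 25) = e^(-k·5), so k = -ln(0.554)/5 ≈ 0.1182.
(b) Apply k to t = 15: T(15) = 25 + (65)e^(-1.773) ≈ 36.0°C.


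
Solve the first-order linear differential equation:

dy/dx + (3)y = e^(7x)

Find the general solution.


P(x) = 3 ⇒ μ = e^(3x).
(μ y)' = e^(10x) ⇒ μ y = e^(10x)/10 + C.
Divide by μ: y = (1/10)e^(7x) + Ce^(-3x).


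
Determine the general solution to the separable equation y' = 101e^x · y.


Separate variables: dy/y = 101e^x dx.
Integrate: ln|y| = 101e^x + C₀.
Exponentiate: y = Ce^(101e^x).


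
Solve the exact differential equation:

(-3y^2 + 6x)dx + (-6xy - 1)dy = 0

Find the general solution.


Check exactness: ∂M/∂y = -6y and ∂N/∂x = -6y; equal, so the equation is exact.
Integrate M with respect to x (treating y as constant): ∫M dx = -3xy^2 + 3x^2 + h(y).
Differentiate w.r.t. y and set equal to N: the x-dependent terms already match, leaving h'(y) = -1. Integrate: h(y) = -y.
So F(x,y) = -3xy^2 - y + 3x^2.
General solution: -3xy^2 - y + 3x^2 = C.


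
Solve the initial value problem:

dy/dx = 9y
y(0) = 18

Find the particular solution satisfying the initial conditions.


General solution of y' = 9y is y = Ce^(9x).
Apply y(0) = 18: C = 18.
Particular solution: y = 18e^(9x).


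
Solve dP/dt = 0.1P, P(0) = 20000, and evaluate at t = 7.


The ODE dP/dt = 0.1P has solution P(t) = P(0)e^(0.1t).
Substitute P(0) = 20000 and t = 7: P(7) = 20000 e^(0.70) ≈ 40275.


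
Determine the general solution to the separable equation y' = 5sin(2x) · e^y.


Separate: e^(-y) dy = 5sin(2x) dx.
Integrate: -e^(-y) = -(5/2)cos(2x) + C₀.
Rearrange: e^(-y) = (5/2)cos(2x) + C.


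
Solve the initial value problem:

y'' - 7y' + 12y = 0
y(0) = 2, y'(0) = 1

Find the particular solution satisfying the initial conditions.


Characteristic roots of r² - 7r + 12 = 0 are 4, 3.
General solution y = c₁ e^(4x) + c₂ e^(3x).
Apply y(0) = 2: c₁ + c₂ = 2. Apply y'(0) = 1: 4 c₁ + 3 c₂ = 1.
Solve: c₁ = -5, c₂ = 7.
Particular solution: y = -5e^(4x) + 7e^(3x).


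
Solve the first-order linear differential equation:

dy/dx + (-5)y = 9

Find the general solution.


P(x) = -5 ⇒ μ = e^(-5x).
(μ y)' = 9e^(-5x) ⇒ μ y = -(9/5)e^(-5x) + C.
Divide by μ: y = -9/5 + Ce^(5x).


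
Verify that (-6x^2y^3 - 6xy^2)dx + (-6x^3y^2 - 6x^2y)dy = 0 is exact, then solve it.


Check exactness: ∂M/∂y = -18x^2y^2 - 12xy and ∂N/∂x = -18x^2y^2 - 12xy; equal, so the equation is exact.
Integrate M with respect to x (treating y as constant): ∫M dx = -2x^3y^3 - 3x^2y^2 + h(y).
Differentiate w.r.t. y and set equal to N: all terms match, so h'(y) = 0 and h is a constant absorbed into C.
General solution: -2x^3y^3 - 3x^2y^2 = C.


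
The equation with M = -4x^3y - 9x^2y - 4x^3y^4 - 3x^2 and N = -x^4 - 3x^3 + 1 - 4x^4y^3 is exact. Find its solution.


Check exactness: ∂M/∂y = -4x^3 - 9x^2 - 16x^3y^3 and ∂N/∂x = -4x^3 - 9x^2 - 16x^3y^3; equal, so the equation is exact.
Integrate M with respect to x (treating y as constant): ∫M dx = -x^4y - 3x^3y - x^4y^4 - x^3 + h(y).
Differentiate w.r.t. y and set equal to N: the x-dependent terms already match, leaving h'(y) = 1. Integrate: h(y) = y.
So F(x,y) = -x^4y - 3x^3y + y - x^4y^4 - x^3.
General solution: -x^4y - 3x^3y + y - x^4y^4 - x^3 = C.


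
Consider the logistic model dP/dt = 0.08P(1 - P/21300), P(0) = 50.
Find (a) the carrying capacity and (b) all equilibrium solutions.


Logistic ODE dP/dt = 0.08P(1 - P/21300) has equilibria where dP/dt = 0, i.e. P = 0 or P = 21300.
The coefficient (1 - P/K) = 0 when P = K, identifying K = 21300 as the carrying capacity.
(a) K = 21300; (b) equilibria P = 0 and P = 21300.


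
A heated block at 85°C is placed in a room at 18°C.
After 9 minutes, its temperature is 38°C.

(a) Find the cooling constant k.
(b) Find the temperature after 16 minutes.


Newton's law: T(t) = T_a + (T₀ - T_a)e^(-kt).
(a) Use T(9) = 38: (38 - 18)/(85 - 18) = e^(-k·9), so k = -ln(0.299)/9 ≈ 0.1343.
(b) Apply k to t = 16: T(16) = 18 + (67)e^(-2.149) ≈ 25.8°C.


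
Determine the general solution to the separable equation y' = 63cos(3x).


g(y) = 1, so integrate directly: y = ∫ 63cos(3x) dx = 21sin(3x) + C.


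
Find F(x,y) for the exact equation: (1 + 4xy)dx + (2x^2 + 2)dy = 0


Check exactness: ∂M/∂y = 4x and ∂N/∂x = 4x; equal, so the equation is exact.
Integrate M with respect to x (treating y as constant): ∫M dx = x + 2x^2y + h(y).
Differentiate w.r.t. y and set equal to N: the x-dependent terms already match, leaving h'(y) = 2. Integrate: h(y) = 2y.
So F(x,y) = x + 2x^2y + 2y.
General solution: x + 2x^2y + 2y = C.


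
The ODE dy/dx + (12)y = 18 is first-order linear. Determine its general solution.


P(x) = 12, Q(x) = 18; integrating factor μ = e^(12x).
(μ y)' = 18e^(12x) ⇒ μ y = (3/2)e^(12x) + C.
Divide by μ: y = 3/2 + Ce^(-12x).


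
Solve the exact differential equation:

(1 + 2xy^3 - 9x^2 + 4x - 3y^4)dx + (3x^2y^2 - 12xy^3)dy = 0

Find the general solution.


Check exactness: ∂M/∂y = 6xy^2 - 12y^3 and ∂N/∂x = 6xy^2 - 12y^3; equal, so the equation is exact.
Integrate M with respect to x (treating y as constant): ∫M dx = x + x^2y^3 - 3x^3 + 2x^2 - 3xy^4 + h(y).
Differentiate w.r.t. y and set equal to N: all terms match, so h'(y) = 0 and h is a constant absorbed into C.
General solution: x + x^2y^3 - 3x^3 + 2x^2 - 3xy^4 = C.


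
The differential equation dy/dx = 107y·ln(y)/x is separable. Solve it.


Separate: dy/[y ln(y)] = 107 dx/x.
Substitute u = ln(y): du/u = 107 dx/x.
Integrate: ln|ln(y)| = 107ln|x| + C₀, hence ln(y) = C·x^107.


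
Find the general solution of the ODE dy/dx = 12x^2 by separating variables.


Integrate both sides with respect to x: y = ∫ 12x^2 dx = 4x^3 + C.


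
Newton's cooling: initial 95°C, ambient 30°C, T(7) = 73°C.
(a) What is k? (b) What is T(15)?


Newton's law: T(t) = T_a + (T₀ - T_a)e^(-kt).
(a) Use T(7) = 73: (73 - 30)/(95 - 30) = e^(-k·7), so k = -ln(0.662)/7 ≈ 0.0590.
(b) Apply k to t = 15: T(15) = 30 + (65)e^(-0.885) ≈ 56.8°C.


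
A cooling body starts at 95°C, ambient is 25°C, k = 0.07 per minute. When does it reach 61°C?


From T(t) = T_a + (T₀ - T_a)e^(-kt), set T(t) = 61:
(61 - 25) / (95 - 25) = e^(-0.07t), so t = -ln(0.514)/0.07 ≈ 9.5 minutes.


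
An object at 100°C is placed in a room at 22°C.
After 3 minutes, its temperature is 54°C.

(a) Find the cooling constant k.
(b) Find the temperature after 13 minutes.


Newton's law: T(t) = T_a + (T₀ - T_a)e^(-kt).
(a) Use T(3) = 54: (54 - 22)/(100 - 22) = e^(-k·3), so k = -ln(0.410)/3 ≈ 0.2970.
(b) Apply k to t = 13: T(13) = 22 + (78)e^(-3.861) ≈ 23.6°C.


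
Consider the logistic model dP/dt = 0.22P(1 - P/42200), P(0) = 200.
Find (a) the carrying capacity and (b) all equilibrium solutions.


Logistic ODE dP/dt = 0.22P(1 - P/42200) has equilibria where dP/dt = 0, i.e. P = 0 or P = 42200.
The coefficient (1 - P/K) = 0 when P = K, identifying K = 42200 as the carrying capacity.
(a) K = 42200; (b) equilibria P = 0 and P = 42200.


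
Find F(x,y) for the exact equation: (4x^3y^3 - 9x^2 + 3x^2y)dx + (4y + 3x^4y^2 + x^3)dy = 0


Check exactness: ∂M/∂y = 12x^3y^2 + 3x^2 and ∂N/∂x = 12x^3y^2 + 3x^2; equal, so the equation is exact.
Integrate M with respect to x (treating y as constant): ∫M dx = x^4y^3 - 3x^3 + x^3y + h(y).
Differentiate w.r.t. y and set equal to N: the x-dependent terms already match, leaving h'(y) = 4y. Integrate: h(y) = 2y^2.
So F(x,y) = 2y^2 + x^4y^3 - 3x^3 + x^3y.
General solution: 2y^2 + x^4y^3 - 3x^3 + x^3y = C.


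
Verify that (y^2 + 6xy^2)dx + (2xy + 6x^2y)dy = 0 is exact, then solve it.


Check exactness: ∂M/∂y = 2y + 12xy and ∂N/∂x = 2y + 12xy; equal, so the equation is exact.
Integrate M with respect to x (treating y as constant): ∫M dx = xy^2 + 3x^2y^2 + h(y).
Differentiate w.r.t. y and set equal to N: all terms match, so h'(y) = 0 and h is a constant absorbed into C.
General solution: xy^2 + 3x^2y^2 = C.


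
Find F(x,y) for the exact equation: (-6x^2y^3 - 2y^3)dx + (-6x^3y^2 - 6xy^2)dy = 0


Check exactness: ∂M/∂y = -18x^2y^2 - 6y^2 and ∂N/∂x = -18x^2y^2 - 6y^2; equal, so the equation is exact.
Integrate M with respect to x (treating y as constant): ∫M dx = -2x^3y^3 - 2xy^3 + h(y).
Differentiate w.r.t. y and set equal to N: all terms match, so h'(y) = 0 and h is a constant absorbed into C.
General solution: -2x^3y^3 - 2xy^3 = C.


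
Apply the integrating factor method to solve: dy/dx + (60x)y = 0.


P(x) = 60x ⇒ μ = e^(30x²).
Q(x) = 0 so μ y is constant: y = Ce^(-30x²).


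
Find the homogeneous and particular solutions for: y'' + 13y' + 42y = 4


Characteristic roots of r² + 13r + 42 = 0 are -7, -6.
y_h = C₁e^(-7x) + C₂e^(-6x).
Constant forcing; try y_p = A. Then 42A = 4 ⇒ A = 2/21.
General solution: y = C₁e^(-7x) + C₂e^(-6x) + 2/21.


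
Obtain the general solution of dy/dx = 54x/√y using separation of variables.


Separate: √y dy = 54x dx.
Integrate: (2/3)y^(3/2) = 27x² + C.


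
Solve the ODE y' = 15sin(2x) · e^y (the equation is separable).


Separate: e^(-y) dy = 15sin(2x) dx.
Integrate: -e^(-y) = -(15/2)cos(2x) + C₀.
Rearrange: e^(-y) = (15/2)cos(2x) + C.


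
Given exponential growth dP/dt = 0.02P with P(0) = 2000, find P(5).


The ODE dP/dt = 0.02P has solution P(t) = P(0)e^(0.02t).
Substitute P(0) = 2000 and t = 5: P(5) = 2000 e^(0.10) ≈ 2210.


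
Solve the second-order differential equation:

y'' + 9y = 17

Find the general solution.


Homogeneous part: r² + 9 = 0 ⇒ r = ±3i, so y_h = C₁cos(3x) + C₂sin(3x).
Try constant y_p = A; plug in: 9A = 17 ⇒ A = 17/9.
General solution: y = C₁cos(3x) + C₂sin(3x) + 17/9.


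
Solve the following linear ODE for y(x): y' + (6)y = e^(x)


P(x) = 6 ⇒ μ = e^(6x).
(μ y)' = e^(7x) ⇒ μ y = e^(7x)/7 + C.
Divide by μ: y = (1/7)e^(x) + Ce^(-6x).


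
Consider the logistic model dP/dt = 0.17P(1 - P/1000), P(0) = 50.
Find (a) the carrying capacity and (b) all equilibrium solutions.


Logistic ODE dP/dt = 0.17P(1 - P/1000) has equilibria where dP/dt = 0, i.e. P = 0 or P = 1000.
The coefficient (1 - P/K) = 0 when P = K, identifying K = 1000 as the carrying capacity.
(a) K = 1000; (b) equilibria P = 0 and P = 1000.


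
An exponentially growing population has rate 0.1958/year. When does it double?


Exponential growth: P(t) = P₀ e^(0.1958t). Set P(t)/P₀ = 2: e^(0.1958t) = 2.
Solve: t = ln(2)/0.1958 ≈ 3.54 years.


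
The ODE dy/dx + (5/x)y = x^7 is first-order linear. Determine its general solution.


P(x) = 5/x ⇒ μ = x^5.
(x^5 y)' = x^12 ⇒ x^5 y = x^13/(13) + C.
Solve for y: y = (1/13)x^8 + C/x^5.


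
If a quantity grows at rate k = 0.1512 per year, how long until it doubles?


Exponential growth: P(t) = P₀ e^(0.1512t). Set P(t)/P₀ = 2: e^(0.1512t) = 2.
Solve: t = ln(2)/0.1512 ≈ 4.58 years.


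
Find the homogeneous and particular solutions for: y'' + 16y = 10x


Homogeneous: r² + 16 = 0 ⇒ r = ±4i, y_h = C₁cos(4x) + C₂sin(4x).
Polynomial forcing; try y_p = Ax + B. Then y_p'' + 16 y_p = 16(Ax + B) = 10x, so B = 0 and A = 5/8.
General solution: y = C₁cos(4x) + C₂sin(4x) + (5/8)x.


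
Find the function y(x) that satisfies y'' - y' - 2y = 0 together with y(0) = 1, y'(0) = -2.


Characteristic roots of r² - r - 2 = 0 are -1, 2.
General solution y = c₁ e^(-x) + c₂ e^(2x).
Apply y(0) = 1: c₁ + c₂ = 1. Apply y'(0) = -2: -1 c₁ + 2 c₂ = -2.
Solve: c₁ = 4/3, c₂ = -1/3.
Particular solution: y = (4/3)e^(-x) - (1/3)e^(2x).


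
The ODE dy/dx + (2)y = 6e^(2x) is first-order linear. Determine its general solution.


P(x) = 2 ⇒ μ = e^(2x).
(μ y)' = 6e^(4x) ⇒ μ y = (6/4)e^(4x) + C.
Divide by μ: y = (3/2)e^(2x) + Ce^(-2x).


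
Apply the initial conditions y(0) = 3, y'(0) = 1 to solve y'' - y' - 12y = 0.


Characteristic roots of r² - r - 12 = 0 are -3, 4.
General solution y = c₁ e^(-3x) + c₂ e^(4x).
Apply y(0) = 3: c₁ + c₂ = 3. Apply y'(0) = 1: -3 c₁ + 4 c₂ = 1.
Solve: c₁ = 11/7, c₂ = 10/7.
Particular solution: y = (11/7)e^(-3x) + (10/7)e^(4x).


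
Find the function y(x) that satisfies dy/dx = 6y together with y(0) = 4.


General solution of y' = 6y is y = Ce^(6x).
Apply y(0) = 4: C = 4.
Particular solution: y = 4e^(6x).


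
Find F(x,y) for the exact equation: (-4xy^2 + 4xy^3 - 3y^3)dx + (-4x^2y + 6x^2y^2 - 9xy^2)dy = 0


Check exactness: ∂M/∂y = -8xy + 12xy^2 - 9y^2 and ∂N/∂x = -8xy + 12xy^2 - 9y^2; equal, so the equation is exact.
Integrate M with respect to x (treating y as constant): ∫M dx = -2x^2y^2 + 2x^2y^3 - 3xy^3 + h(y).
Differentiate w.r.t. y and set equal to N: all terms match, so h'(y) = 0 and h is a constant absorbed into C.
General solution: -2x^2y^2 + 2x^2y^3 - 3xy^3 = C.


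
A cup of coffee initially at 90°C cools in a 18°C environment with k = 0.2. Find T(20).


Newton's law: dT/dt = -k(T - T_a) has solution T(t) = T_a + (T₀ - T_a)e^(-kt).
Plug in T_a = 18, T₀ = 90, k = 0.2, t = 20: T(20) = 18 + (72)e^(-4.00) ≈ 19.3°C.


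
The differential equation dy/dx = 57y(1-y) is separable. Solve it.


Separate: dy/[y(1-y)] = 57 dx.
Partial fractions: 1/[y(1-y)] = 1/y + 1/(1-y).
Integrate: ln|y/(1-y)| = 57x + C₀.
Solve for y: y = 1/(1 + Ce^(-57x)).


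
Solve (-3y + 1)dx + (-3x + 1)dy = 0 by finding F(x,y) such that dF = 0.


Check exactness: ∂M/∂y = -3 and ∂N/∂x = -3; equal, so the equation is exact.
Integrate M with respect to x (treating y as constant): ∫M dx = -3xy + x + h(y).
Differentiate w.r.t. y and set equal to N: the x-dependent terms already match, leaving h'(y) = 1. Integrate: h(y) = y.
So F(x,y) = -3xy + y + x.
General solution: -3xy + y + x = C.


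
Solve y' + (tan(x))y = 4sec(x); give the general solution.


P(x) = tan(x) ⇒ μ = e^(∫tan(x)dx) = sec(x).
(sec(x) y)' = 4sec²(x) ⇒ sec(x) y = 4tan(x) + C.
Multiply by cos(x): y = 4sin(x) + C·cos(x).


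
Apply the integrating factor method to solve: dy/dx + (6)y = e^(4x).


P(x) = 6 ⇒ μ = e^(6x).
(μ y)' = e^(10x) ⇒ μ y = e^(10x)/10 + C.
Divide by μ: y = (1/10)e^(4x) + Ce^(-6x).


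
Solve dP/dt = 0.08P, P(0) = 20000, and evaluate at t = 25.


The ODE dP/dt = 0.08P has solution P(t) = P(0)e^(0.08t).
Substitute P(0) = 20000 and t = 25: P(25) = 20000 e^(2.00) ≈ 147781.


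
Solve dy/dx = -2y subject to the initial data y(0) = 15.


General solution of y' = -2y is y = Ce^(-2x).
Apply y(0) = 15: C = 15.
Particular solution: y = 15e^(-2x).


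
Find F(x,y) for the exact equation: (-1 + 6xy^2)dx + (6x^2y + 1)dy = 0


Check exactness: ∂M/∂y = 12xy and ∂N/∂x = 12xy; equal, so the equation is exact.
Integrate M with respect to x (treating y as constant): ∫M dx = -x + 3x^2y^2 + h(y).
Differentiate w.r.t. y and set equal to N: the x-dependent terms already match, leaving h'(y) = 1. Integrate: h(y) = y.
So F(x,y) = -x + 3x^2y^2 + y.
General solution: -x + 3x^2y^2 + y = C.


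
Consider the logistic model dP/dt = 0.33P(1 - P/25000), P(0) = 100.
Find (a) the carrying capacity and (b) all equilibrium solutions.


Logistic ODE dP/dt = 0.33P(1 - P/25000) has equilibria where dP/dt = 0, i.e. P = 0 or P = 25000.
The coefficient (1 - P/K) = 0 when P = K, identifying K = 25000 as the carrying capacity.
(a) K = 25000; (b) equilibria P = 0 and P = 25000.


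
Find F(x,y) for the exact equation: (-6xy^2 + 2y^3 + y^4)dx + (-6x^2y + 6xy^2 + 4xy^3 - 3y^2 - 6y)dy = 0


Check exactness: ∂M/∂y = -12xy + 6y^2 + 4y^3 and ∂N/∂x = -12xy + 6y^2 + 4y^3; equal, so the equation is exact.
Integrate M with respect to x (treating y as constant): ∫M dx = -3x^2y^2 + 2xy^3 + xy^4 + h(y).
Differentiate w.r.t. y and set equal to N: the x-dependent terms already match, leaving h'(y) = -3y^2 - 6y. Integrate: h(y) = -y^3 - 3y^2.
So F(x,y) = -3x^2y^2 + 2xy^3 + xy^4 - y^3 - 3y^2.
General solution: -3x^2y^2 + 2xy^3 + xy^4 - y^3 - 3y^2 = C.


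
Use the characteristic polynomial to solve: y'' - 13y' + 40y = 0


Characteristic equation: r² - 13r + 40 = 0.
Factor: (r - 5)(r - 8) = 0 ⇒ r = 5, 8 (distinct real).
General solution: y = C₁e^(5x) + C₂e^(8x).


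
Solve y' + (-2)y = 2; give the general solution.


P(x) = -2 ⇒ μ = e^(-2x).
(μ y)' = 2e^(-2x) ⇒ μ y = -e^(-2x) + C.
Divide by μ: y = -1 + Ce^(2x).


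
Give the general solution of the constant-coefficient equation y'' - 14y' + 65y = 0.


Characteristic equation: r² - 14r + 65 = 0.
Discriminant is negative; roots r = 7 ± 4i (complex conjugate pair).
General solution uses e^(α x)(C₁ cos(β x) + C₂ sin(β x)): y = e^(7x)(C₁cos(4x) + C₂sin(4x)).


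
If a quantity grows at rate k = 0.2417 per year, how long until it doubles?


Exponential growth: P(t) = P₀ e^(0.2417t). Set P(t)/P₀ = 2: e^(0.2417t) = 2.
Solve: t = ln(2)/0.2417 ≈ 2.87 years.


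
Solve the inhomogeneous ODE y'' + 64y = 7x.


Homogeneous: r² + 64 = 0 ⇒ r = ±8i, y_h = C₁cos(8x) + C₂sin(8x).
Polynomial forcing; try y_p = Ax + B. Then y_p'' + 64 y_p = 64(Ax + B) = 7x, so B = 0 and A = 7/64.
General solution: y = C₁cos(8x) + C₂sin(8x) + (7/64)x.


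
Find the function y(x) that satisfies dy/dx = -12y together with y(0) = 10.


General solution of y' = -12y is y = Ce^(-12x).
Apply y(0) = 10: C = 10.
Particular solution: y = 10e^(-12x).


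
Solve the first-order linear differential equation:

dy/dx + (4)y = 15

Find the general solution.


P(x) = 4, Q(x) = 15; integrating factor μ = e^(4x).
(μ y)' = 15e^(4x) ⇒ μ y = (15/4)e^(4x) + C.
Divide by μ: y = 15/4 + Ce^(-4x).


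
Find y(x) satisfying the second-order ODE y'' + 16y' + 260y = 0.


Characteristic equation: r² + 16r + 260 = 0.
Discriminant is negative; roots r = -8 ± 14i (complex conjugate pair).
General solution uses e^(α x)(C₁ cos(β x) + C₂ sin(β x)): y = e^(-8x)(C₁cos(14x) + C₂sin(14x)).


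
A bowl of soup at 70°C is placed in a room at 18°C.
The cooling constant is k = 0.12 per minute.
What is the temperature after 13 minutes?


Newton's law: dT/dt = -k(T - T_a) has solution T(t) = T_a + (T₀ - T_a)e^(-kt).
Plug in T_a = 18, T₀ = 70, k = 0.12, t = 13: T(13) = 18 + (52)e^(-1.56) ≈ 28.9°C.


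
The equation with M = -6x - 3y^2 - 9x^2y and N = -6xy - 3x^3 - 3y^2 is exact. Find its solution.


Check exactness: ∂M/∂y = -6y - 9x^2 and ∂N/∂x = -6y - 9x^2; equal, so the equation is exact.
Integrate M with respect to x (treating y as constant): ∫M dx = -3x^2 - 3xy^2 - 3x^3y + h(y).
Differentiate w.r.t. y and set equal to N: the x-dependent terms already match, leaving h'(y) = -3y^2. Integrate: h(y) = -y^3.
So F(x,y) = -3x^2 - 3xy^2 - 3x^3y - y^3.
General solution: -3x^2 - 3xy^2 - 3x^3y - y^3 = C.


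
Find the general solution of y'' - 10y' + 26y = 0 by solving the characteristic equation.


Characteristic equation: r² - 10r + 26 = 0.
Discriminant is negative; roots r = 5 ± 1i (complex conjugate pair).
General solution uses e^(α x)(C₁ cos(β x) + C₂ sin(β x)): y = e^(5x)(C₁cos(x) + C₂sin(x)).


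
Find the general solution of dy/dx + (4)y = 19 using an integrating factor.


P(x) = 4, Q(x) = 19; integrating factor μ = e^(4x).
(μ y)' = 19e^(4x) ⇒ μ y = (19/4)e^(4x) + C.
Divide by μ: y = 19/4 + Ce^(-4x).


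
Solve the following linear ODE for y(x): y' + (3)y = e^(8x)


P(x) = 3 ⇒ μ = e^(3x).
(μ y)' = e^(11x) ⇒ μ y = e^(11x)/11 + C.
Divide by μ: y = (1/11)e^(8x) + Ce^(-3x).


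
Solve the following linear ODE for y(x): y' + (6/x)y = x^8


P(x) = 6/x ⇒ μ = x^6.
(x^6 y)' = x^6·x^8 = x^14.
Integrate: x^6 y = x^15/(15) + C.
Solve for y: y = (1/15)x^9 + C/x^6.


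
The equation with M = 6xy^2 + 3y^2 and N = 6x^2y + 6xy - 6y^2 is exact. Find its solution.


Check exactness: ∂M/∂y = 12xy + 6y and ∂N/∂x = 12xy + 6y; equal, so the equation is exact.
Integrate M with respect to x (treating y as constant): ∫M dx = 3x^2y^2 + 3xy^2 + h(y).
Differentiate w.r.t. y and set equal to N: the x-dependent terms already match, leaving h'(y) = -6y^2. Integrate: h(y) = -2y^3.
So F(x,y) = 3x^2y^2 + 3xy^2 - 2y^3.
General solution: 3x^2y^2 + 3xy^2 - 2y^3 = C.


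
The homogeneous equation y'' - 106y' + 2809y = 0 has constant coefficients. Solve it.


Characteristic equation: r² - 106r + 2809 = 0, i.e. (r - 53)² = 0.
Repeated root r = 53; include an x factor for the second linearly independent solution.
General solution: y = (C₁ + C₂x)e^(53x).


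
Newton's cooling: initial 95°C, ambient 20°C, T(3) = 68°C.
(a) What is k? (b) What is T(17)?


Newton's law: T(t) = T_a + (T₀ - T_a)e^(-kt).
(a) Use T(3) = 68: (68 - 20)/(95 - 20) = e^(-k·3), so k = -ln(0.640)/3 ≈ 0.1488.
(b) Apply k to t = 17: T(17) = 20 + (75)e^(-2.529) ≈ 26.0°C.


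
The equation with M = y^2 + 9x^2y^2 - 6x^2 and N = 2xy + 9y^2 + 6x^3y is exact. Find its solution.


Check exactness: ∂M/∂y = 2y + 18x^2y and ∂N/∂x = 2y + 18x^2y; equal, so the equation is exact.
Integrate M with respect to x (treating y as constant): ∫M dx = xy^2 + 3x^3y^2 - 2x^3 + h(y).
Differentiate w.r.t. y and set equal to N: the x-dependent terms already match, leaving h'(y) = 9y^2. Integrate: h(y) = 3y^3.
So F(x,y) = xy^2 + 3y^3 + 3x^3y^2 - 2x^3.
General solution: xy^2 + 3y^3 + 3x^3y^2 - 2x^3 = C.


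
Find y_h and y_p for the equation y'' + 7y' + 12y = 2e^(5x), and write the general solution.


Characteristic roots of r² + 7r + 12 = 0 are -3, -4.
y_h = C₁e^(-3x) + C₂e^(-4x).
Forcing exponent 5 is not a characteristic root; try y_p = Ae^(5x).
Substitute: A·(25 + (7)·5 + (12)) = A·72 = 2, so A = 1/36.
General solution: y = C₁e^(-3x) + C₂e^(-4x) + (1/36)e^(5x).


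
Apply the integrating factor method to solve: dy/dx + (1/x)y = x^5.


P(x) = 1/x ⇒ μ = x^1.
(x^1 y)' = x^6 ⇒ x^1 y = x^7/(7) + C.
Solve for y: y = (1/7)x^6 + C/x^1.


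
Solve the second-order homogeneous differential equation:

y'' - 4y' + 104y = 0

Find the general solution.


Characteristic equation: r² - 4r + 104 = 0.
Discriminant is negative; roots r = 2 ± 10i (complex conjugate pair).
General solution uses e^(α x)(C₁ cos(β x) + C₂ sin(β x)): y = e^(2x)(C₁cos(10x) + C₂sin(10x)).


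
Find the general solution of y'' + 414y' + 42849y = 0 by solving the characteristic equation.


Characteristic equation: r² + 414r + 42849 = 0, i.e. (r + 207)² = 0.
Repeated root r = -207; include an x factor for the second linearly independent solution.
General solution: y = (C₁ + C₂x)e^(-207x).


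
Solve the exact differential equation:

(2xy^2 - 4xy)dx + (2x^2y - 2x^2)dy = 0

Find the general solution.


Check exactness: ∂M/∂y = 4xy - 4x and ∂N/∂x = 4xy - 4x; equal, so the equation is exact.
Integrate M with respect to x (treating y as constant): ∫M dx = x^2y^2 - 2x^2y + h(y).
Differentiate w.r.t. y and set equal to N: all terms match, so h'(y) = 0 and h is a constant absorbed into C.
General solution: x^2y^2 - 2x^2y = C.


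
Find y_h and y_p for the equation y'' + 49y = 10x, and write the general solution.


Homogeneous: r² + 49 = 0 ⇒ r = ±7i, y_h = C₁cos(7x) + C₂sin(7x).
Polynomial forcing; try y_p = Ax + B. Then y_p'' + 49 y_p = 49(Ax + B) = 10x, so B = 0 and A = 10/49.
General solution: y = C₁cos(7x) + C₂sin(7x) + (10/49)x.


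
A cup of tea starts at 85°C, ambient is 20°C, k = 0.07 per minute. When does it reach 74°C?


From T(t) = T_a + (T₀ - T_a)e^(-kt), set T(t) = 74:
(74 - 20) / (85 - 20) = e^(-0.07t), so t = -ln(0.831)/0.07 ≈ 2.6 minutes.


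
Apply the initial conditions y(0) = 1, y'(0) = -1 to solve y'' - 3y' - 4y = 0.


Characteristic roots of r² - 3r - 4 = 0 are -1, 4.
General solution y = c₁ e^(-x) + c₂ e^(4x).
Apply y(0) = 1: c₁ + c₂ = 1. Apply y'(0) = -1: -1 c₁ + 4 c₂ = -1.
Solve: c₁ = 1, c₂ = 0.
Particular solution: y = e^(-x) + 0e^(4x).


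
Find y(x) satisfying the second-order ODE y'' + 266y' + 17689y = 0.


Characteristic equation: r² + 266r + 17689 = 0, i.e. (r + 133)² = 0.
Repeated root r = -133; include an x factor for the second linearly independent solution.
General solution: y = (C₁ + C₂x)e^(-133x).


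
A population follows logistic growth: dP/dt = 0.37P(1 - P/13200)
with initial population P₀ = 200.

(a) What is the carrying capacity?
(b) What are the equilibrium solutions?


Logistic ODE dP/dt = 0.37P(1 - P/13200) has equilibria where dP/dt = 0, i.e. P = 0 or P = 13200.
The coefficient (1 - P/K) = 0 when P = K, identifying K = 13200 as the carrying capacity.
(a) K = 13200; (b) equilibria P = 0 and P = 13200.


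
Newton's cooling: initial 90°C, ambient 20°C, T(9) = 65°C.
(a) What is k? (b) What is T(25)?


Newton's law: T(t) = T_a + (T₀ - T_a)e^(-kt).
(a) Use T(9) = 65: (65 - 20)/(90 - 20) = e^(-k·9), so k = -ln(0.643)/9 ≈ 0.0491.
(b) Apply k to t = 25: T(25) = 20 + (70)e^(-1.227) ≈ 40.5°C.


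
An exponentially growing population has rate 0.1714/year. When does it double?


Exponential growth: P(t) = P₀ e^(0.1714t). Set P(t)/P₀ = 2: e^(0.1714t) = 2.
Solve: t = ln(2)/0.1714 ≈ 4.04 years.


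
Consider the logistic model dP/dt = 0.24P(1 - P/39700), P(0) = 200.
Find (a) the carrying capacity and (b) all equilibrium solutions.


Logistic ODE dP/dt = 0.24P(1 - P/39700) has equilibria where dP/dt = 0, i.e. P = 0 or P = 39700.
The coefficient (1 - P/K) = 0 when P = K, identifying K = 39700 as the carrying capacity.
(a) K = 39700; (b) equilibria P = 0 and P = 39700.


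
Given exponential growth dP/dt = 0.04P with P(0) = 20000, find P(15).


The ODE dP/dt = 0.04P has solution P(t) = P(0)e^(0.04t).
Substitute P(0) = 20000 and t = 15: P(15) = 20000 e^(0.60) ≈ 36442.


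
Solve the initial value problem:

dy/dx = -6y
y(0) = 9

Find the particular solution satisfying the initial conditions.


General solution of y' = -6y is y = Ce^(-6x).
Apply y(0) = 9: C = 9.
Particular solution: y = 9e^(-6x).


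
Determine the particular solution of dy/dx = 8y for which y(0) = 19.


General solution of y' = 8y is y = Ce^(8x).
Apply y(0) = 19: C = 19.
Particular solution: y = 19e^(8x).


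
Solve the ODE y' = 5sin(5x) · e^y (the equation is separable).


Separate: e^(-y) dy = 5sin(5x) dx.
Integrate: -e^(-y) = -cos(5x) + C₀.
Rearrange: e^(-y) = cos(5x) + C.


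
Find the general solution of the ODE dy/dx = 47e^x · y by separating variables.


Separate variables: dy/y = 47e^x dx.
Integrate: ln|y| = 47e^x + C₀.
Exponentiate: y = Ce^(47e^x).


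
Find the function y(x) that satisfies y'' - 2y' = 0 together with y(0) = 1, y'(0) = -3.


Characteristic roots of r² - 2r = 0 are 2, 0.
General solution y = c₁ e^(2x) + c₂.
Apply y(0) = 1: c₁ + c₂ = 1. Apply y'(0) = -3: 2 c₁ + 0 c₂ = -3.
Solve: c₁ = -3/2, c₂ = 5/2.
Particular solution: y = -(3/2)e^(2x) + 5/2.


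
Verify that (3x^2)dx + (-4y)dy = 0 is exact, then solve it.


Check exactness: ∂M/∂y = 0 and ∂N/∂x = 0; equal, so the equation is exact.
Integrate M with respect to x (treating y as constant): ∫M dx = x^3 + h(y).
Differentiate w.r.t. y and set equal to N: the x-dependent terms already match, leaving h'(y) = -4y. Integrate: h(y) = -2y^2.
So F(x,y) = x^3 - 2y^2.
General solution: x^3 - 2y^2 = C.


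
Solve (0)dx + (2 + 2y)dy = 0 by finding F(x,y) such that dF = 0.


Check exactness: ∂M/∂y = 0 and ∂N/∂x = 0; equal, so the equation is exact.
Integrate M with respect to x (treating y as constant): ∫M dx = 0 + h(y).
Differentiate w.r.t. y and set equal to N: the x-dependent terms already match, leaving h'(y) = 2 + 2y. Integrate: h(y) = 2y + y^2.
So F(x,y) = 2y + y^2.
General solution: 2y + y^2 = C.


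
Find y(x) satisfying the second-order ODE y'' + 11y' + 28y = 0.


Characteristic equation: r² + 11r + 28 = 0.
Factor: (r + 7)(r + 4) = 0 ⇒ r = -7, -4 (distinct real).
General solution: y = C₁e^(-7x) + C₂e^(-4x).


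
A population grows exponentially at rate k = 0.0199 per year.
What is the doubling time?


Exponential growth: P(t) = P₀ e^(0.0199t). Set P(t)/P₀ = 2: e^(0.0199t) = 2.
Solve: t = ln(2)/0.0199 ≈ 34.83 years.


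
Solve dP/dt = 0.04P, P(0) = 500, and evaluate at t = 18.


The ODE dP/dt = 0.04P has solution P(t) = P(0)e^(0.04t).
Substitute P(0) = 500 and t = 18: P(18) = 500 e^(0.72) ≈ 1027.


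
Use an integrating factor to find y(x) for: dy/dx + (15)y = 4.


P(x) = 15, Q(x) = 4; integrating factor μ = e^(15x).
(μ y)' = 4e^(15x) ⇒ μ y = (4/15)e^(15x) + C.
Divide by μ: y = 4/15 + Ce^(-15x).


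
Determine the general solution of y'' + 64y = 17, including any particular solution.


Homogeneous part: r² + 64 = 0 ⇒ r = ±8i, so y_h = C₁cos(8x) + C₂sin(8x).
Try constant y_p = A; plug in: 64A = 17 ⇒ A = 17/64.
General solution: y = C₁cos(8x) + C₂sin(8x) + 17/64.


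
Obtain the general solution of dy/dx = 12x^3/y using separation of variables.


Separate variables: y dy = 12x^3 dx.
Integrate both sides: y²/2 = 3x^4 + C₀.
Multiply by 2: y² = 6x^4 + C.


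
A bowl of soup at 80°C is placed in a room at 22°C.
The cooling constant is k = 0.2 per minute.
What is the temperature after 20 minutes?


Newton's law: dT/dt = -k(T - T_a) has solution T(t) = T_a + (T₀ - T_a)e^(-kt).
Plug in T_a = 22, T₀ = 80, k = 0.2, t = 20: T(20) = 22 + (58)e^(-4.00) ≈ 23.1°C.


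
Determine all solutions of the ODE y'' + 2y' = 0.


Characteristic equation: r² + 2r = 0.
Factor: (r - 0)(r + 2) = 0 ⇒ r = 0, -2 (distinct real).
General solution: y = C₁ + C₂e^(-2x).


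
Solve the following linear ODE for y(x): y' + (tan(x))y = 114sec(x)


P(x) = tan(x) ⇒ μ = e^(∫tan(x)dx) = sec(x).
(sec(x) y)' = 114sec²(x) ⇒ sec(x) y = 114tan(x) + C.
Multiply by cos(x): y = 114sin(x) + C·cos(x).


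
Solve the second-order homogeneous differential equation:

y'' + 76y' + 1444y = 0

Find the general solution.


Characteristic equation: r² + 76r + 1444 = 0, i.e. (r + 38)² = 0.
Repeated root r = -38; include an x factor for the second linearly independent solution.
General solution: y = (C₁ + C₂x)e^(-38x).


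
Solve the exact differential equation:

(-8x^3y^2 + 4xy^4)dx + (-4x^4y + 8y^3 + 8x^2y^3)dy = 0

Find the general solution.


Check exactness: ∂M/∂y = -16x^3y + 16xy^3 and ∂N/∂x = -16x^3y + 16xy^3; equal, so the equation is exact.
Integrate M with respect to x (treating y as constant): ∫M dx = -2x^4y^2 + 2x^2y^4 + h(y).
Differentiate w.r.t. y and set equal to N: the x-dependent terms already match, leaving h'(y) = 8y^3. Integrate: h(y) = 2y^4.
So F(x,y) = -2x^4y^2 + 2y^4 + 2x^2y^4.
General solution: -2x^4y^2 + 2y^4 + 2x^2y^4 = C.
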